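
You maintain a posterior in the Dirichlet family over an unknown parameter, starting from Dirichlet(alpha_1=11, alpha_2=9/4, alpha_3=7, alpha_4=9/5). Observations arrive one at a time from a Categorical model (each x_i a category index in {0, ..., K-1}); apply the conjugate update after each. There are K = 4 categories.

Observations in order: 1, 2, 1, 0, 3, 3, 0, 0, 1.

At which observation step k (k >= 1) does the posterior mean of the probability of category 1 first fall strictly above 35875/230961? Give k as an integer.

obs 1: x=1 → posterior Dirichlet(11, 13/4, 7, 9/5)
obs 2: x=2 → posterior Dirichlet(11, 13/4, 8, 9/5)
obs 3: x=1 → posterior Dirichlet(11, 17/4, 8, 9/5)
obs 4: x=0 → posterior Dirichlet(12, 17/4, 8, 9/5)
obs 5: x=3 → posterior Dirichlet(12, 17/4, 8, 14/5)
obs 6: x=3 → posterior Dirichlet(12, 17/4, 8, 19/5)
obs 7: x=0 → posterior Dirichlet(13, 17/4, 8, 19/5)
obs 8: x=0 → posterior Dirichlet(14, 17/4, 8, 19/5)
obs 9: x=1 → posterior Dirichlet(14, 21/4, 8, 19/5)

k = 3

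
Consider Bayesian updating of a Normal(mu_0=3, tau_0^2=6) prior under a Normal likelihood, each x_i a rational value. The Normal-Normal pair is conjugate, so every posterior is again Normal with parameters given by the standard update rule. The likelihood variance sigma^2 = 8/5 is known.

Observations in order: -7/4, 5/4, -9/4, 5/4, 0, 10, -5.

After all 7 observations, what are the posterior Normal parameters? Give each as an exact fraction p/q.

obs 1: x=-7/4 → posterior Normal(-3/4, 24/19)
obs 2: x=5/4 → posterior Normal(9/68, 12/17)
obs 3: x=-9/4 → posterior Normal(-117/196, 24/49)
obs 4: x=5/4 → posterior Normal(-21/128, 3/8)
obs 5: x=0 → posterior Normal(-21/158, 24/79)
obs 6: x=10 → posterior Normal(279/188, 12/47)
obs 7: x=-5 → posterior Normal(129/218, 24/109)

mu_0=129/218, tau_0^2=24/109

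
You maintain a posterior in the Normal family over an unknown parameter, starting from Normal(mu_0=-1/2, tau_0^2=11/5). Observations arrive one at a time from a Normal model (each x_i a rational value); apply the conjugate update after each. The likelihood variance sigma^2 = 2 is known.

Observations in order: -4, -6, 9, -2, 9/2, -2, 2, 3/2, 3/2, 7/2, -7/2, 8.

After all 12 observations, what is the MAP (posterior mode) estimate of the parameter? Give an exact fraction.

obs 1: x=-4 → posterior Normal(-7/3, 22/21)
obs 2: x=-6 → posterior Normal(-115/32, 11/16)
obs 3: x=9 → posterior Normal(-16/43, 22/43)
obs 4: x=-2 → posterior Normal(-19/27, 11/27)
obs 5: x=9/2 → posterior Normal(23/130, 22/65)
obs 6: x=-2 → posterior Normal(-21/152, 11/38)
obs 7: x=2 → posterior Normal(23/174, 22/87)
obs 8: x=3/2 → posterior Normal(2/7, 11/49)
obs 9: x=3/2 → posterior Normal(89/218, 22/109)
obs 10: x=7/2 → posterior Normal(83/120, 11/60)
obs 11: x=-7/2 → posterior Normal(89/262, 22/131)
obs 12: x=8 → posterior Normal(265/284, 11/71)

265/284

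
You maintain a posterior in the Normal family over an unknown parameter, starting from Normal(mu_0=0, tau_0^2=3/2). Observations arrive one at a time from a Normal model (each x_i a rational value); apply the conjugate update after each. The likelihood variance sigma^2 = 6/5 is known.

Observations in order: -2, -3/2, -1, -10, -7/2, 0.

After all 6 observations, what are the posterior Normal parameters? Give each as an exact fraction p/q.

obs 1: x=-2 → posterior Normal(-10/9, 2/3)
obs 2: x=-3/2 → posterior Normal(-5/4, 3/7)
obs 3: x=-1 → posterior Normal(-45/38, 6/19)
obs 4: x=-10 → posterior Normal(-145/48, 1/4)
obs 5: x=-7/2 → posterior Normal(-90/29, 6/29)
obs 6: x=0 → posterior Normal(-45/17, 3/17)

mu_0=-45/17, tau_0^2=3/17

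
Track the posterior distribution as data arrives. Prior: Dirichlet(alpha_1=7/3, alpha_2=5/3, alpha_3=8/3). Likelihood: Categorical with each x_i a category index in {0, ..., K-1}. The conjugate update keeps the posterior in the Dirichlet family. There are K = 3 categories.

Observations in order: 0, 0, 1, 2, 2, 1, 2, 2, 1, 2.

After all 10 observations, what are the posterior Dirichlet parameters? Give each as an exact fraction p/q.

obs 1: x=0 → posterior Dirichlet(10/3, 5/3, 8/3)
obs 2: x=0 → posterior Dirichlet(13/3, 5/3, 8/3)
obs 3: x=1 → posterior Dirichlet(13/3, 8/3, 8/3)
obs 4: x=2 → posterior Dirichlet(13/3, 8/3, 11/3)
obs 5: x=2 → posterior Dirichlet(13/3, 8/3, 14/3)
obs 6: x=1 → posterior Dirichlet(13/3, 11/3, 14/3)
obs 7: x=2 → posterior Dirichlet(13/3, 11/3, 17/3)
obs 8: x=2 → posterior Dirichlet(13/3, 11/3, 20/3)
obs 9: x=1 → posterior Dirichlet(13/3, 14/3, 20/3)
obs 10: x=2 → posterior Dirichlet(13/3, 14/3, 23/3)

alpha_1=13/3, alpha_2=14/3, alpha_3=23/3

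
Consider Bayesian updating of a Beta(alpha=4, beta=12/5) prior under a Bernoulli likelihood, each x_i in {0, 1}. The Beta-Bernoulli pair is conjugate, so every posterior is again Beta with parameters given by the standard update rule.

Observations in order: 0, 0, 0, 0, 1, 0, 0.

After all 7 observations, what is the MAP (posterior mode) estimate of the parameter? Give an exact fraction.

obs 1: x=0 → posterior Beta(4, 17/5)
obs 2: x=0 → posterior Beta(4, 22/5)
obs 3: x=0 → posterior Beta(4, 27/5)
obs 4: x=0 → posterior Beta(4, 32/5)
obs 5: x=1 → posterior Beta(5, 32/5)
obs 6: x=0 → posterior Beta(5, 37/5)
obs 7: x=0 → posterior Beta(5, 42/5)

20/57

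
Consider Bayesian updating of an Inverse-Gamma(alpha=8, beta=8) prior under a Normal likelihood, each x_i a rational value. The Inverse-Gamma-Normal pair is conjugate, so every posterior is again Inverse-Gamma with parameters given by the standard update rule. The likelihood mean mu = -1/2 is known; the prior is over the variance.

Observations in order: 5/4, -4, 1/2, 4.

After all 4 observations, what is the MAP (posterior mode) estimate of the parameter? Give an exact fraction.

841/352

obs 1: x=5/4 → posterior Inverse-Gamma(17/2, 305/32)
obs 2: x=-4 → posterior Inverse-Gamma(9, 501/32)
obs 3: x=1/2 → posterior Inverse-Gamma(19/2, 517/32)
obs 4: x=4 → posterior Inverse-Gamma(10, 841/32)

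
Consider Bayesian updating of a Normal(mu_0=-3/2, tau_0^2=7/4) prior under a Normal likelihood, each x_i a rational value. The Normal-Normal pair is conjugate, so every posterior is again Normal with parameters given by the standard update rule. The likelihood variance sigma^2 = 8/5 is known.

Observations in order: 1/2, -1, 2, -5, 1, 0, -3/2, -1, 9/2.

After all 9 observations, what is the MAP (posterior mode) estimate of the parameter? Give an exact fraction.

-131/694

obs 1: x=1/2 → posterior Normal(-61/134, 56/67)
obs 2: x=-1 → posterior Normal(-131/204, 28/51)
obs 3: x=2 → posterior Normal(9/274, 56/137)
obs 4: x=-5 → posterior Normal(-341/344, 14/43)
obs 5: x=1 → posterior Normal(-271/414, 56/207)
obs 6: x=0 → posterior Normal(-271/484, 28/121)
obs 7: x=-3/2 → posterior Normal(-188/277, 56/277)
obs 8: x=-1 → posterior Normal(-223/312, 7/39)
obs 9: x=9/2 → posterior Normal(-131/694, 56/347)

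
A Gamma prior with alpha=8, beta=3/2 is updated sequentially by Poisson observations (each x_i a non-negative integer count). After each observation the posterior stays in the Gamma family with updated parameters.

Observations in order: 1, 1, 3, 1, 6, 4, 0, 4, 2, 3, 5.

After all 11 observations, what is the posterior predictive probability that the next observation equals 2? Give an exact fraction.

obs 1: x=1 → posterior Gamma(9, 5/2)
obs 2: x=1 → posterior Gamma(10, 7/2)
obs 3: x=3 → posterior Gamma(13, 9/2)
obs 4: x=1 → posterior Gamma(14, 11/2)
obs 5: x=6 → posterior Gamma(20, 13/2)
obs 6: x=4 → posterior Gamma(24, 15/2)
obs 7: x=0 → posterior Gamma(24, 17/2)
obs 8: x=4 → posterior Gamma(28, 19/2)
obs 9: x=2 → posterior Gamma(30, 21/2)
obs 10: x=3 → posterior Gamma(33, 23/2)
obs 11: x=5 → posterior Gamma(38, 25/2)

130760711232382614843672286042419727891683578491210937500/599003433304810403471059943169868346577158542512617035467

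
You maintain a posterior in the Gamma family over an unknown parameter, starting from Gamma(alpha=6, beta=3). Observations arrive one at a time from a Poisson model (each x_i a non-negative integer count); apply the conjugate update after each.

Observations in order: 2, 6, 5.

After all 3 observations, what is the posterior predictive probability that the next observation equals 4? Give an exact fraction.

obs 1: x=2 → posterior Gamma(8, 4)
obs 2: x=6 → posterior Gamma(14, 5)
obs 3: x=5 → posterior Gamma(19, 6)

636780928310968320/3909821048582988049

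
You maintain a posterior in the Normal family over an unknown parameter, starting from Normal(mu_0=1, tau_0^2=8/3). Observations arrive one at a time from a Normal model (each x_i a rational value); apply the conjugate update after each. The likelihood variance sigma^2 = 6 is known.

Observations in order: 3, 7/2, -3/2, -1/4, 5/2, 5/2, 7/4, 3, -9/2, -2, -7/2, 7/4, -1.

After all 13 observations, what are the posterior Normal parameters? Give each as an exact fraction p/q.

obs 1: x=3 → posterior Normal(21/13, 24/13)
obs 2: x=7/2 → posterior Normal(35/17, 24/17)
obs 3: x=-3/2 → posterior Normal(29/21, 8/7)
obs 4: x=-1/4 → posterior Normal(28/25, 24/25)
obs 5: x=5/2 → posterior Normal(38/29, 24/29)
obs 6: x=5/2 → posterior Normal(16/11, 8/11)
obs 7: x=7/4 → posterior Normal(55/37, 24/37)
obs 8: x=3 → posterior Normal(67/41, 24/41)
obs 9: x=-9/2 → posterior Normal(49/45, 8/15)
obs 10: x=-2 → posterior Normal(41/49, 24/49)
obs 11: x=-7/2 → posterior Normal(27/53, 24/53)
obs 12: x=7/4 → posterior Normal(34/57, 8/19)
obs 13: x=-1 → posterior Normal(30/61, 24/61)

mu_0=30/61, tau_0^2=24/61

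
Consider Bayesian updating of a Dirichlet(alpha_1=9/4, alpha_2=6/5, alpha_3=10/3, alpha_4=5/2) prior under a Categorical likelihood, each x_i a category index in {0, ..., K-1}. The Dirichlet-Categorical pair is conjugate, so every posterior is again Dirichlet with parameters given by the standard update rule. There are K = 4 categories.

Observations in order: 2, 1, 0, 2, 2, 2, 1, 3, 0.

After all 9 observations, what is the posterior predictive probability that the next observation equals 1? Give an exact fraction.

obs 1: x=2 → posterior Dirichlet(9/4, 6/5, 13/3, 5/2)
obs 2: x=1 → posterior Dirichlet(9/4, 11/5, 13/3, 5/2)
obs 3: x=0 → posterior Dirichlet(13/4, 11/5, 13/3, 5/2)
obs 4: x=2 → posterior Dirichlet(13/4, 11/5, 16/3, 5/2)
obs 5: x=2 → posterior Dirichlet(13/4, 11/5, 19/3, 5/2)
obs 6: x=2 → posterior Dirichlet(13/4, 11/5, 22/3, 5/2)
obs 7: x=1 → posterior Dirichlet(13/4, 16/5, 22/3, 5/2)
obs 8: x=3 → posterior Dirichlet(13/4, 16/5, 22/3, 7/2)
obs 9: x=0 → posterior Dirichlet(17/4, 16/5, 22/3, 7/2)

192/1097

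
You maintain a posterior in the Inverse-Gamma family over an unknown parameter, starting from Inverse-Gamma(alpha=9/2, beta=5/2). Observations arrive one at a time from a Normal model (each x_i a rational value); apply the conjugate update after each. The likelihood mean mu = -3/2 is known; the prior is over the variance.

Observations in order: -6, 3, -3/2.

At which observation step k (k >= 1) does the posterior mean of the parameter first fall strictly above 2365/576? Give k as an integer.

obs 1: x=-6 → posterior Inverse-Gamma(5, 101/8)
obs 2: x=3 → posterior Inverse-Gamma(11/2, 91/4)
obs 3: x=-3/2 → posterior Inverse-Gamma(6, 91/4)

k = 2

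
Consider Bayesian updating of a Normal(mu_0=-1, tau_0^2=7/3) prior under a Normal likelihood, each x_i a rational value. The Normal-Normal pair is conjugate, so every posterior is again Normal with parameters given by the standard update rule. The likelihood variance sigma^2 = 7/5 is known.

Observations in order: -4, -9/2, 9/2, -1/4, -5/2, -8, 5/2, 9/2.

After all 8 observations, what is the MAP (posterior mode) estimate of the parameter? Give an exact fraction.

-167/172

obs 1: x=-4 → posterior Normal(-23/8, 7/8)
obs 2: x=-9/2 → posterior Normal(-7/2, 7/13)
obs 3: x=9/2 → posterior Normal(-23/18, 7/18)
obs 4: x=-1/4 → posterior Normal(-97/92, 7/23)
obs 5: x=-5/2 → posterior Normal(-21/16, 1/4)
obs 6: x=-8 → posterior Normal(-307/132, 7/33)
obs 7: x=5/2 → posterior Normal(-257/152, 7/38)
obs 8: x=9/2 → posterior Normal(-167/172, 7/43)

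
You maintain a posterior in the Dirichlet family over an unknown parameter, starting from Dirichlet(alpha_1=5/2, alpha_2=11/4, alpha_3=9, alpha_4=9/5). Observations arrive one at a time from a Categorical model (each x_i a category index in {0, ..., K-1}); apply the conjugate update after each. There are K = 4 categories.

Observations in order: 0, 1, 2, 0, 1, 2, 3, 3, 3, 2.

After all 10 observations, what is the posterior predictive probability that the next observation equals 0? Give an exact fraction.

90/521

obs 1: x=0 → posterior Dirichlet(7/2, 11/4, 9, 9/5)
obs 2: x=1 → posterior Dirichlet(7/2, 15/4, 9, 9/5)
obs 3: x=2 → posterior Dirichlet(7/2, 15/4, 10, 9/5)
obs 4: x=0 → posterior Dirichlet(9/2, 15/4, 10, 9/5)
obs 5: x=1 → posterior Dirichlet(9/2, 19/4, 10, 9/5)
obs 6: x=2 → posterior Dirichlet(9/2, 19/4, 11, 9/5)
obs 7: x=3 → posterior Dirichlet(9/2, 19/4, 11, 14/5)
obs 8: x=3 → posterior Dirichlet(9/2, 19/4, 11, 19/5)
obs 9: x=3 → posterior Dirichlet(9/2, 19/4, 11, 24/5)
obs 10: x=2 → posterior Dirichlet(9/2, 19/4, 12, 24/5)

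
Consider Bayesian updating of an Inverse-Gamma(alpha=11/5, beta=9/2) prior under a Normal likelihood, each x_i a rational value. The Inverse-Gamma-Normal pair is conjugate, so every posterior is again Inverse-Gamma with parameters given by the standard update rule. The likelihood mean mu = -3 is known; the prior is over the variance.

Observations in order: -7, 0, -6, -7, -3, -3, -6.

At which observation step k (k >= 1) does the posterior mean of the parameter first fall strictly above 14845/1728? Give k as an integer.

k = 4

obs 1: x=-7 → posterior Inverse-Gamma(27/10, 25/2)
obs 2: x=0 → posterior Inverse-Gamma(16/5, 17)
obs 3: x=-6 → posterior Inverse-Gamma(37/10, 43/2)
obs 4: x=-7 → posterior Inverse-Gamma(21/5, 59/2)
obs 5: x=-3 → posterior Inverse-Gamma(47/10, 59/2)
obs 6: x=-3 → posterior Inverse-Gamma(26/5, 59/2)
obs 7: x=-6 → posterior Inverse-Gamma(57/10, 34)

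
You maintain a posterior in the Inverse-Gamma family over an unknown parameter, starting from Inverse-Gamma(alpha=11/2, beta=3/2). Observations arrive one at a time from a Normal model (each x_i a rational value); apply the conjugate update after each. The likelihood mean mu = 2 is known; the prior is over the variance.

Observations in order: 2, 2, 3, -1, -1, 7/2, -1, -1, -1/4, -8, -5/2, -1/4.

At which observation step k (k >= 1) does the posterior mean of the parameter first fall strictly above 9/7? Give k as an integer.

k = 5

obs 1: x=2 → posterior Inverse-Gamma(6, 3/2)
obs 2: x=2 → posterior Inverse-Gamma(13/2, 3/2)
obs 3: x=3 → posterior Inverse-Gamma(7, 2)
obs 4: x=-1 → posterior Inverse-Gamma(15/2, 13/2)
obs 5: x=-1 → posterior Inverse-Gamma(8, 11)
obs 6: x=7/2 → posterior Inverse-Gamma(17/2, 97/8)
obs 7: x=-1 → posterior Inverse-Gamma(9, 133/8)
obs 8: x=-1 → posterior Inverse-Gamma(19/2, 169/8)
obs 9: x=-1/4 → posterior Inverse-Gamma(10, 757/32)
obs 10: x=-8 → posterior Inverse-Gamma(21/2, 2357/32)
obs 11: x=-5/2 → posterior Inverse-Gamma(11, 2681/32)
obs 12: x=-1/4 → posterior Inverse-Gamma(23/2, 1381/16)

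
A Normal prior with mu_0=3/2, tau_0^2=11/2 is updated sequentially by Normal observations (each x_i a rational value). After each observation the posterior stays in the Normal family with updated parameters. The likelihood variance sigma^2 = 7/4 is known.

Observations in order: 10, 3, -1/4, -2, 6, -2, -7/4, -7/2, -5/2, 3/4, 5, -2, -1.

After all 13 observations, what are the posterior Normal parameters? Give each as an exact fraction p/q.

mu_0=225/293, tau_0^2=77/586

obs 1: x=10 → posterior Normal(461/58, 77/58)
obs 2: x=3 → posterior Normal(593/102, 77/102)
obs 3: x=-1/4 → posterior Normal(291/73, 77/146)
obs 4: x=-2 → posterior Normal(13/5, 77/190)
obs 5: x=6 → posterior Normal(379/117, 77/234)
obs 6: x=-2 → posterior Normal(335/139, 77/278)
obs 7: x=-7/4 → posterior Normal(593/322, 11/46)
obs 8: x=-7/2 → posterior Normal(439/366, 77/366)
obs 9: x=-5/2 → posterior Normal(329/410, 77/410)
obs 10: x=3/4 → posterior Normal(181/227, 77/454)
obs 11: x=5 → posterior Normal(97/83, 77/498)
obs 12: x=-2 → posterior Normal(247/271, 77/542)
obs 13: x=-1 → posterior Normal(225/293, 77/586)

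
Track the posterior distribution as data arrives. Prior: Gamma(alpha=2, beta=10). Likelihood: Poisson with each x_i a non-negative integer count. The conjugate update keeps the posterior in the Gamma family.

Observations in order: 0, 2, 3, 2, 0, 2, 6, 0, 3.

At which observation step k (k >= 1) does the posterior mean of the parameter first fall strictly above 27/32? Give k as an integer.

k = 7

obs 1: x=0 → posterior Gamma(2, 11)
obs 2: x=2 → posterior Gamma(4, 12)
obs 3: x=3 → posterior Gamma(7, 13)
obs 4: x=2 → posterior Gamma(9, 14)
obs 5: x=0 → posterior Gamma(9, 15)
obs 6: x=2 → posterior Gamma(11, 16)
obs 7: x=6 → posterior Gamma(17, 17)
obs 8: x=0 → posterior Gamma(17, 18)
obs 9: x=3 → posterior Gamma(20, 19)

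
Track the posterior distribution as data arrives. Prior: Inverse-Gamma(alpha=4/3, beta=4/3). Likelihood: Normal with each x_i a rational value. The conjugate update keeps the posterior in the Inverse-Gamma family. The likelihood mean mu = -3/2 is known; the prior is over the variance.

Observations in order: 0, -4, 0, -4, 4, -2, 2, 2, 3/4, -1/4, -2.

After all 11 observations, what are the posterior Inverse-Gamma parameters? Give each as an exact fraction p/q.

alpha=41/6, beta=1957/48

obs 1: x=0 → posterior Inverse-Gamma(11/6, 59/24)
obs 2: x=-4 → posterior Inverse-Gamma(7/3, 67/12)
obs 3: x=0 → posterior Inverse-Gamma(17/6, 161/24)
obs 4: x=-4 → posterior Inverse-Gamma(10/3, 59/6)
obs 5: x=4 → posterior Inverse-Gamma(23/6, 599/24)
obs 6: x=-2 → posterior Inverse-Gamma(13/3, 301/12)
obs 7: x=2 → posterior Inverse-Gamma(29/6, 749/24)
obs 8: x=2 → posterior Inverse-Gamma(16/3, 112/3)
obs 9: x=3/4 → posterior Inverse-Gamma(35/6, 3827/96)
obs 10: x=-1/4 → posterior Inverse-Gamma(19/3, 1951/48)
obs 11: x=-2 → posterior Inverse-Gamma(41/6, 1957/48)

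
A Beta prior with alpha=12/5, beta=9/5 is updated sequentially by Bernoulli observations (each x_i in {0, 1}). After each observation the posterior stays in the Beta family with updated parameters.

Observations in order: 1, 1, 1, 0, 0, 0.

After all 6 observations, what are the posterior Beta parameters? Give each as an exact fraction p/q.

alpha=27/5, beta=24/5

obs 1: x=1 → posterior Beta(17/5, 9/5)
obs 2: x=1 → posterior Beta(22/5, 9/5)
obs 3: x=1 → posterior Beta(27/5, 9/5)
obs 4: x=0 → posterior Beta(27/5, 14/5)
obs 5: x=0 → posterior Beta(27/5, 19/5)
obs 6: x=0 → posterior Beta(27/5, 24/5)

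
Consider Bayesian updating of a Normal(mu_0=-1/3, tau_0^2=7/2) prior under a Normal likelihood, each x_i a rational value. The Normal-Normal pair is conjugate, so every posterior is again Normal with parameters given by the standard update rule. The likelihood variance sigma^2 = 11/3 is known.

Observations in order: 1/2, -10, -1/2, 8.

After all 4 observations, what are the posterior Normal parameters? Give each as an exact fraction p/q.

mu_0=-74/159, tau_0^2=77/106

obs 1: x=1/2 → posterior Normal(19/258, 77/43)
obs 2: x=-10 → posterior Normal(-1241/384, 77/64)
obs 3: x=-1/2 → posterior Normal(-652/255, 77/85)
obs 4: x=8 → posterior Normal(-74/159, 77/106)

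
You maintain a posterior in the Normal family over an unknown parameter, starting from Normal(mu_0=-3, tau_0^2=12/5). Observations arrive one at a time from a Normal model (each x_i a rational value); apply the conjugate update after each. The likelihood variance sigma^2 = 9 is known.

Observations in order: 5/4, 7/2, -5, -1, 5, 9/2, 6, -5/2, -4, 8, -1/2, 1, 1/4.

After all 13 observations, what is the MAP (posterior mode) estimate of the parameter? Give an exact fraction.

21/67

obs 1: x=5/4 → posterior Normal(-40/19, 36/19)
obs 2: x=7/2 → posterior Normal(-26/23, 36/23)
obs 3: x=-5 → posterior Normal(-46/27, 4/3)
obs 4: x=-1 → posterior Normal(-50/31, 36/31)
obs 5: x=5 → posterior Normal(-6/7, 36/35)
obs 6: x=9/2 → posterior Normal(-4/13, 12/13)
obs 7: x=6 → posterior Normal(12/43, 36/43)
obs 8: x=-5/2 → posterior Normal(2/47, 36/47)
obs 9: x=-4 → posterior Normal(-14/51, 12/17)
obs 10: x=8 → posterior Normal(18/55, 36/55)
obs 11: x=-1/2 → posterior Normal(16/59, 36/59)
obs 12: x=1 → posterior Normal(20/63, 4/7)
obs 13: x=1/4 → posterior Normal(21/67, 36/67)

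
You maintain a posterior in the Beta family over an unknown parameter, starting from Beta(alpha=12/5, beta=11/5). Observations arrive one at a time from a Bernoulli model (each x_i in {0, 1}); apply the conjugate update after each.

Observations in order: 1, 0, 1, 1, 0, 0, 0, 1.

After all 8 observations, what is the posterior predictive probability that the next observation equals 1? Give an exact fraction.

32/63

obs 1: x=1 → posterior Beta(17/5, 11/5)
obs 2: x=0 → posterior Beta(17/5, 16/5)
obs 3: x=1 → posterior Beta(22/5, 16/5)
obs 4: x=1 → posterior Beta(27/5, 16/5)
obs 5: x=0 → posterior Beta(27/5, 21/5)
obs 6: x=0 → posterior Beta(27/5, 26/5)
obs 7: x=0 → posterior Beta(27/5, 31/5)
obs 8: x=1 → posterior Beta(32/5, 31/5)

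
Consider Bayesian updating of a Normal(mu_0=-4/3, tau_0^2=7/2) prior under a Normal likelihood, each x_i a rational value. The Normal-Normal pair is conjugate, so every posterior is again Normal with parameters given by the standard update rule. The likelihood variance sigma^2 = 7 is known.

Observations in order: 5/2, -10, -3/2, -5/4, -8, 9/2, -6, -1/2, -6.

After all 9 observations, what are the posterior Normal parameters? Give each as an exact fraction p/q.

obs 1: x=5/2 → posterior Normal(-1/18, 7/3)
obs 2: x=-10 → posterior Normal(-61/24, 7/4)
obs 3: x=-3/2 → posterior Normal(-7/3, 7/5)
obs 4: x=-5/4 → posterior Normal(-155/72, 7/6)
obs 5: x=-8 → posterior Normal(-251/84, 1)
obs 6: x=9/2 → posterior Normal(-197/96, 7/8)
obs 7: x=-6 → posterior Normal(-269/108, 7/9)
obs 8: x=-1/2 → posterior Normal(-55/24, 7/10)
obs 9: x=-6 → posterior Normal(-347/132, 7/11)

mu_0=-347/132, tau_0^2=7/11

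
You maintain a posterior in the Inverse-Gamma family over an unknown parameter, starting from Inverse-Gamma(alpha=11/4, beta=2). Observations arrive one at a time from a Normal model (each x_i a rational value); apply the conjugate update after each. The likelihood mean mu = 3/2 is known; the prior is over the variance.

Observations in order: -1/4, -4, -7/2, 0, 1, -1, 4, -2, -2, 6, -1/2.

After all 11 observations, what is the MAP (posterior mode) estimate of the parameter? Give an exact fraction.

obs 1: x=-1/4 → posterior Inverse-Gamma(13/4, 113/32)
obs 2: x=-4 → posterior Inverse-Gamma(15/4, 597/32)
obs 3: x=-7/2 → posterior Inverse-Gamma(17/4, 997/32)
obs 4: x=0 → posterior Inverse-Gamma(19/4, 1033/32)
obs 5: x=1 → posterior Inverse-Gamma(21/4, 1037/32)
obs 6: x=-1 → posterior Inverse-Gamma(23/4, 1137/32)
obs 7: x=4 → posterior Inverse-Gamma(25/4, 1237/32)
obs 8: x=-2 → posterior Inverse-Gamma(27/4, 1433/32)
obs 9: x=-2 → posterior Inverse-Gamma(29/4, 1629/32)
obs 10: x=6 → posterior Inverse-Gamma(31/4, 1953/32)
obs 11: x=-1/2 → posterior Inverse-Gamma(33/4, 2017/32)

2017/296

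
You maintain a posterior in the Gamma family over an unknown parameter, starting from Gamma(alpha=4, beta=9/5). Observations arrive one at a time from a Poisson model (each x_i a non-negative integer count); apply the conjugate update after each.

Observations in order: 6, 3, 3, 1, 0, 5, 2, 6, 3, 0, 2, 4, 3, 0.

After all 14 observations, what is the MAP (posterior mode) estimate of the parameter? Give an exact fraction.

obs 1: x=6 → posterior Gamma(10, 14/5)
obs 2: x=3 → posterior Gamma(13, 19/5)
obs 3: x=3 → posterior Gamma(16, 24/5)
obs 4: x=1 → posterior Gamma(17, 29/5)
obs 5: x=0 → posterior Gamma(17, 34/5)
obs 6: x=5 → posterior Gamma(22, 39/5)
obs 7: x=2 → posterior Gamma(24, 44/5)
obs 8: x=6 → posterior Gamma(30, 49/5)
obs 9: x=3 → posterior Gamma(33, 54/5)
obs 10: x=0 → posterior Gamma(33, 59/5)
obs 11: x=2 → posterior Gamma(35, 64/5)
obs 12: x=4 → posterior Gamma(39, 69/5)
obs 13: x=3 → posterior Gamma(42, 74/5)
obs 14: x=0 → posterior Gamma(42, 79/5)

205/79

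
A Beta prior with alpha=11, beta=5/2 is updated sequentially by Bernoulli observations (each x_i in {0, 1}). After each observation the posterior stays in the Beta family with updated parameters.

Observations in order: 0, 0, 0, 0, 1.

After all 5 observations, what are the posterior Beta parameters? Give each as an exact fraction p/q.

obs 1: x=0 → posterior Beta(11, 7/2)
obs 2: x=0 → posterior Beta(11, 9/2)
obs 3: x=0 → posterior Beta(11, 11/2)
obs 4: x=0 → posterior Beta(11, 13/2)
obs 5: x=1 → posterior Beta(12, 13/2)

alpha=12, beta=13/2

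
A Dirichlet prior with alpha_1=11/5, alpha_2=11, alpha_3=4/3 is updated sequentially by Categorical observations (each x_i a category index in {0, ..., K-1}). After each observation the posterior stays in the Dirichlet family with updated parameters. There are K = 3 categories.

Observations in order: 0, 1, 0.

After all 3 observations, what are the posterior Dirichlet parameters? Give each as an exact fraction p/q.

obs 1: x=0 → posterior Dirichlet(16/5, 11, 4/3)
obs 2: x=1 → posterior Dirichlet(16/5, 12, 4/3)
obs 3: x=0 → posterior Dirichlet(21/5, 12, 4/3)

alpha_1=21/5, alpha_2=12, alpha_3=4/3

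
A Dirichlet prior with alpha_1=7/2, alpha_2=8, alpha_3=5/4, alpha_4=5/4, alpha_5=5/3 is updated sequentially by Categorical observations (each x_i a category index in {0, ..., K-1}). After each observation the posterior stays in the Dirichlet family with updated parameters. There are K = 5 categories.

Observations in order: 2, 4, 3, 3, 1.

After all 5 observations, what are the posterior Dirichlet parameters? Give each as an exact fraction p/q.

obs 1: x=2 → posterior Dirichlet(7/2, 8, 9/4, 5/4, 5/3)
obs 2: x=4 → posterior Dirichlet(7/2, 8, 9/4, 5/4, 8/3)
obs 3: x=3 → posterior Dirichlet(7/2, 8, 9/4, 9/4, 8/3)
obs 4: x=3 → posterior Dirichlet(7/2, 8, 9/4, 13/4, 8/3)
obs 5: x=1 → posterior Dirichlet(7/2, 9, 9/4, 13/4, 8/3)

alpha_1=7/2, alpha_2=9, alpha_3=9/4, alpha_4=13/4, alpha_5=8/3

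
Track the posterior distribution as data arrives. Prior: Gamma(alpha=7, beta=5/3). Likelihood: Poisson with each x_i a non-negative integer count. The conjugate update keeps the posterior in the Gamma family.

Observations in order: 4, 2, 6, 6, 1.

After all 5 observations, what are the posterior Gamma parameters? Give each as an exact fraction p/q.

obs 1: x=4 → posterior Gamma(11, 8/3)
obs 2: x=2 → posterior Gamma(13, 11/3)
obs 3: x=6 → posterior Gamma(19, 14/3)
obs 4: x=6 → posterior Gamma(25, 17/3)
obs 5: x=1 → posterior Gamma(26, 20/3)

alpha=26, beta=20/3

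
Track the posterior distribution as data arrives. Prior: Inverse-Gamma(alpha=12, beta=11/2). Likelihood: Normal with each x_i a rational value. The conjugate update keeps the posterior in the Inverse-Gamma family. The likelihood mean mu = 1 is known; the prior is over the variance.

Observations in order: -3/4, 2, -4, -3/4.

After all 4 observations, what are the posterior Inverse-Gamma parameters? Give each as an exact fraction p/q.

obs 1: x=-3/4 → posterior Inverse-Gamma(25/2, 225/32)
obs 2: x=2 → posterior Inverse-Gamma(13, 241/32)
obs 3: x=-4 → posterior Inverse-Gamma(27/2, 641/32)
obs 4: x=-3/4 → posterior Inverse-Gamma(14, 345/16)

alpha=14, beta=345/16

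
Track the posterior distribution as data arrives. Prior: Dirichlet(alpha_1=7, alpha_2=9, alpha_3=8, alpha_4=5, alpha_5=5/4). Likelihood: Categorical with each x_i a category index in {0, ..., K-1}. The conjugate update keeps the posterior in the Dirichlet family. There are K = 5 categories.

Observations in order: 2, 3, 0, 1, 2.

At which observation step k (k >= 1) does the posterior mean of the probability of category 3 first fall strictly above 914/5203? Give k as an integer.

obs 1: x=2 → posterior Dirichlet(7, 9, 9, 5, 5/4)
obs 2: x=3 → posterior Dirichlet(7, 9, 9, 6, 5/4)
obs 3: x=0 → posterior Dirichlet(8, 9, 9, 6, 5/4)
obs 4: x=1 → posterior Dirichlet(8, 10, 9, 6, 5/4)
obs 5: x=2 → posterior Dirichlet(8, 10, 10, 6, 5/4)

k = 2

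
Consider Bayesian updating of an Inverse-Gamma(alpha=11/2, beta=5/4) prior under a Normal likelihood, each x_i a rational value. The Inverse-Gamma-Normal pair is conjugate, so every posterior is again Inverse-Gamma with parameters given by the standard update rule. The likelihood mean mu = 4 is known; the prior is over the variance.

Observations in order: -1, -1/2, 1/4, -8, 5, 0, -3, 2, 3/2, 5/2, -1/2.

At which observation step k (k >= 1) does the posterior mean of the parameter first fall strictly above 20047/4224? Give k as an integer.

obs 1: x=-1 → posterior Inverse-Gamma(6, 55/4)
obs 2: x=-1/2 → posterior Inverse-Gamma(13/2, 191/8)
obs 3: x=1/4 → posterior Inverse-Gamma(7, 989/32)
obs 4: x=-8 → posterior Inverse-Gamma(15/2, 3293/32)
obs 5: x=5 → posterior Inverse-Gamma(8, 3309/32)
obs 6: x=0 → posterior Inverse-Gamma(17/2, 3565/32)
obs 7: x=-3 → posterior Inverse-Gamma(9, 4349/32)
obs 8: x=2 → posterior Inverse-Gamma(19/2, 4413/32)
obs 9: x=3/2 → posterior Inverse-Gamma(10, 4513/32)
obs 10: x=5/2 → posterior Inverse-Gamma(21/2, 4549/32)
obs 11: x=-1/2 → posterior Inverse-Gamma(11, 4873/32)

k = 3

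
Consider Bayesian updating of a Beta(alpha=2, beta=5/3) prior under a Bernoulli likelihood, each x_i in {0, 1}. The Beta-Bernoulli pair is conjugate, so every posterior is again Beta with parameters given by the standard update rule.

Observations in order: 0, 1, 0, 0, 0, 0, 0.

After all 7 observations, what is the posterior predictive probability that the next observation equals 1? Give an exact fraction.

9/32

obs 1: x=0 → posterior Beta(2, 8/3)
obs 2: x=1 → posterior Beta(3, 8/3)
obs 3: x=0 → posterior Beta(3, 11/3)
obs 4: x=0 → posterior Beta(3, 14/3)
obs 5: x=0 → posterior Beta(3, 17/3)
obs 6: x=0 → posterior Beta(3, 20/3)
obs 7: x=0 → posterior Beta(3, 23/3)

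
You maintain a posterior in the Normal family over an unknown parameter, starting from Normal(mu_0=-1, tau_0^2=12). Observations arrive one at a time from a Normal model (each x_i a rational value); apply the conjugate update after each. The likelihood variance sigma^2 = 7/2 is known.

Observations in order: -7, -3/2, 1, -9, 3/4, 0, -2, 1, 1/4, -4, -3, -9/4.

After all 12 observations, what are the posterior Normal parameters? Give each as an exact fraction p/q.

mu_0=-125/59, tau_0^2=84/295

obs 1: x=-7 → posterior Normal(-175/31, 84/31)
obs 2: x=-3/2 → posterior Normal(-211/55, 84/55)
obs 3: x=1 → posterior Normal(-187/79, 84/79)
obs 4: x=-9 → posterior Normal(-403/103, 84/103)
obs 5: x=3/4 → posterior Normal(-385/127, 84/127)
obs 6: x=0 → posterior Normal(-385/151, 84/151)
obs 7: x=-2 → posterior Normal(-433/175, 12/25)
obs 8: x=1 → posterior Normal(-409/199, 84/199)
obs 9: x=1/4 → posterior Normal(-403/223, 84/223)
obs 10: x=-4 → posterior Normal(-499/247, 84/247)
obs 11: x=-3 → posterior Normal(-571/271, 84/271)
obs 12: x=-9/4 → posterior Normal(-125/59, 84/295)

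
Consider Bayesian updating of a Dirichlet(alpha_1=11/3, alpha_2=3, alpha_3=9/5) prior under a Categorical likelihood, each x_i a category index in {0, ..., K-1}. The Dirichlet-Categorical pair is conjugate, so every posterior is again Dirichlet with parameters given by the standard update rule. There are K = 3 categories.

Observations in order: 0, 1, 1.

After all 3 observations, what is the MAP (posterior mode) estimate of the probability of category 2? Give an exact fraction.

obs 1: x=0 → posterior Dirichlet(14/3, 3, 9/5)
obs 2: x=1 → posterior Dirichlet(14/3, 4, 9/5)
obs 3: x=1 → posterior Dirichlet(14/3, 5, 9/5)

12/127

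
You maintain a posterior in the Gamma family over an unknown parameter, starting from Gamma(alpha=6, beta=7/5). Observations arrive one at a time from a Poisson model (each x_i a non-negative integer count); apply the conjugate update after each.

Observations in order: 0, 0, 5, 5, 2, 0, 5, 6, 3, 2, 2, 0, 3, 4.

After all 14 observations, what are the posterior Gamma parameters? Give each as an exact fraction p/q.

obs 1: x=0 → posterior Gamma(6, 12/5)
obs 2: x=0 → posterior Gamma(6, 17/5)
obs 3: x=5 → posterior Gamma(11, 22/5)
obs 4: x=5 → posterior Gamma(16, 27/5)
obs 5: x=2 → posterior Gamma(18, 32/5)
obs 6: x=0 → posterior Gamma(18, 37/5)
obs 7: x=5 → posterior Gamma(23, 42/5)
obs 8: x=6 → posterior Gamma(29, 47/5)
obs 9: x=3 → posterior Gamma(32, 52/5)
obs 10: x=2 → posterior Gamma(34, 57/5)
obs 11: x=2 → posterior Gamma(36, 62/5)
obs 12: x=0 → posterior Gamma(36, 67/5)
obs 13: x=3 → posterior Gamma(39, 72/5)
obs 14: x=4 → posterior Gamma(43, 77/5)

alpha=43, beta=77/5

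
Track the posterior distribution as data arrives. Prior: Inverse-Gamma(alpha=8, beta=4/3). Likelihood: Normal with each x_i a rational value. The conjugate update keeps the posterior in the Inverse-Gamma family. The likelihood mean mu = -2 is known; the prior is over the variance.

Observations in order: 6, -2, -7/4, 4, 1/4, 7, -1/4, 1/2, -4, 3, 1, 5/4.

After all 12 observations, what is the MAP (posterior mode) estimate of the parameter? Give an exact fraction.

obs 1: x=6 → posterior Inverse-Gamma(17/2, 100/3)
obs 2: x=-2 → posterior Inverse-Gamma(9, 100/3)
obs 3: x=-7/4 → posterior Inverse-Gamma(19/2, 3203/96)
obs 4: x=4 → posterior Inverse-Gamma(10, 4931/96)
obs 5: x=1/4 → posterior Inverse-Gamma(21/2, 2587/48)
obs 6: x=7 → posterior Inverse-Gamma(11, 4531/48)
obs 7: x=-1/4 → posterior Inverse-Gamma(23/2, 9209/96)
obs 8: x=1/2 → posterior Inverse-Gamma(12, 9509/96)
obs 9: x=-4 → posterior Inverse-Gamma(25/2, 9701/96)
obs 10: x=3 → posterior Inverse-Gamma(13, 10901/96)
obs 11: x=1 → posterior Inverse-Gamma(27/2, 11333/96)
obs 12: x=5/4 → posterior Inverse-Gamma(14, 370/3)

74/9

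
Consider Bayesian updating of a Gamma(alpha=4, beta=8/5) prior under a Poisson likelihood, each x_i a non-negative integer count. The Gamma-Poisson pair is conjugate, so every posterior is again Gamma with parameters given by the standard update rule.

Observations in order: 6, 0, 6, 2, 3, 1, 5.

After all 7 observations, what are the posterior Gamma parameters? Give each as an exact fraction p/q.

alpha=27, beta=43/5

obs 1: x=6 → posterior Gamma(10, 13/5)
obs 2: x=0 → posterior Gamma(10, 18/5)
obs 3: x=6 → posterior Gamma(16, 23/5)
obs 4: x=2 → posterior Gamma(18, 28/5)
obs 5: x=3 → posterior Gamma(21, 33/5)
obs 6: x=1 → posterior Gamma(22, 38/5)
obs 7: x=5 → posterior Gamma(27, 43/5)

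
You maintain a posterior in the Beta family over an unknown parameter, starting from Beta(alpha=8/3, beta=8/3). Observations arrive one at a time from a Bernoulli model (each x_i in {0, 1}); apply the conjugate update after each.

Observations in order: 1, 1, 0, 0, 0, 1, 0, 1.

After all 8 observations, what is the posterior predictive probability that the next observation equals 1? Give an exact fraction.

1/2

obs 1: x=1 → posterior Beta(11/3, 8/3)
obs 2: x=1 → posterior Beta(14/3, 8/3)
obs 3: x=0 → posterior Beta(14/3, 11/3)
obs 4: x=0 → posterior Beta(14/3, 14/3)
obs 5: x=0 → posterior Beta(14/3, 17/3)
obs 6: x=1 → posterior Beta(17/3, 17/3)
obs 7: x=0 → posterior Beta(17/3, 20/3)
obs 8: x=1 → posterior Beta(20/3, 20/3)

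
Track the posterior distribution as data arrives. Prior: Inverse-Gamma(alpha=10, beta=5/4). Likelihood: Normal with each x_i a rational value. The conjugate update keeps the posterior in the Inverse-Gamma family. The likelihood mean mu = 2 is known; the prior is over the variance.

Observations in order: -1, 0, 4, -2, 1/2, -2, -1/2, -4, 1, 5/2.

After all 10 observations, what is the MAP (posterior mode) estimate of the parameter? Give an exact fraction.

389/128

obs 1: x=-1 → posterior Inverse-Gamma(21/2, 23/4)
obs 2: x=0 → posterior Inverse-Gamma(11, 31/4)
obs 3: x=4 → posterior Inverse-Gamma(23/2, 39/4)
obs 4: x=-2 → posterior Inverse-Gamma(12, 71/4)
obs 5: x=1/2 → posterior Inverse-Gamma(25/2, 151/8)
obs 6: x=-2 → posterior Inverse-Gamma(13, 215/8)
obs 7: x=-1/2 → posterior Inverse-Gamma(27/2, 30)
obs 8: x=-4 → posterior Inverse-Gamma(14, 48)
obs 9: x=1 → posterior Inverse-Gamma(29/2, 97/2)
obs 10: x=5/2 → posterior Inverse-Gamma(15, 389/8)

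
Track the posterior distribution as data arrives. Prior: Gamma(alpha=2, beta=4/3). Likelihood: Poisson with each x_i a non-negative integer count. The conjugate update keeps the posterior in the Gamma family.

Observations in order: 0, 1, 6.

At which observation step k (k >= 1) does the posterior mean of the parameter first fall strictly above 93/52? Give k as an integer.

obs 1: x=0 → posterior Gamma(2, 7/3)
obs 2: x=1 → posterior Gamma(3, 10/3)
obs 3: x=6 → posterior Gamma(9, 13/3)

k = 3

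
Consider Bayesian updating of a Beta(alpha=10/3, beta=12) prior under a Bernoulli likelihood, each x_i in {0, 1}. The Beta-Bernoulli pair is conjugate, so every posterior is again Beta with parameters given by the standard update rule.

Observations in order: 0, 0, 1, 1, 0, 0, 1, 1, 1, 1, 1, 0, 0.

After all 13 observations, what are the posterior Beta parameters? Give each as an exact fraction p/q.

alpha=31/3, beta=18

obs 1: x=0 → posterior Beta(10/3, 13)
obs 2: x=0 → posterior Beta(10/3, 14)
obs 3: x=1 → posterior Beta(13/3, 14)
obs 4: x=1 → posterior Beta(16/3, 14)
obs 5: x=0 → posterior Beta(16/3, 15)
obs 6: x=0 → posterior Beta(16/3, 16)
obs 7: x=1 → posterior Beta(19/3, 16)
obs 8: x=1 → posterior Beta(22/3, 16)
obs 9: x=1 → posterior Beta(25/3, 16)
obs 10: x=1 → posterior Beta(28/3, 16)
obs 11: x=1 → posterior Beta(31/3, 16)
obs 12: x=0 → posterior Beta(31/3, 17)
obs 13: x=0 → posterior Beta(31/3, 18)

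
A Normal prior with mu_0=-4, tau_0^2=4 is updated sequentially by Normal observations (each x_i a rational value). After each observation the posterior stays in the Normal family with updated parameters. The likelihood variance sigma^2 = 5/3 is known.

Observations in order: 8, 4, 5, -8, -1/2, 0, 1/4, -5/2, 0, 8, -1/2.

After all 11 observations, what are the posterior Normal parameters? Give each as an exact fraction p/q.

obs 1: x=8 → posterior Normal(76/17, 20/17)
obs 2: x=4 → posterior Normal(124/29, 20/29)
obs 3: x=5 → posterior Normal(184/41, 20/41)
obs 4: x=-8 → posterior Normal(88/53, 20/53)
obs 5: x=-1/2 → posterior Normal(82/65, 4/13)
obs 6: x=0 → posterior Normal(82/77, 20/77)
obs 7: x=1/4 → posterior Normal(85/89, 20/89)
obs 8: x=-5/2 → posterior Normal(55/101, 20/101)
obs 9: x=0 → posterior Normal(55/113, 20/113)
obs 10: x=8 → posterior Normal(151/125, 4/25)
obs 11: x=-1/2 → posterior Normal(145/137, 20/137)

mu_0=145/137, tau_0^2=20/137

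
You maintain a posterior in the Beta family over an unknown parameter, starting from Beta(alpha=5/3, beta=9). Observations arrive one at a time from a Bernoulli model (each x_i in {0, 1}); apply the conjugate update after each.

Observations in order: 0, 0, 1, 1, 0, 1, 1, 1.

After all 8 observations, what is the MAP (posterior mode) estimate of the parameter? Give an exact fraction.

obs 1: x=0 → posterior Beta(5/3, 10)
obs 2: x=0 → posterior Beta(5/3, 11)
obs 3: x=1 → posterior Beta(8/3, 11)
obs 4: x=1 → posterior Beta(11/3, 11)
obs 5: x=0 → posterior Beta(11/3, 12)
obs 6: x=1 → posterior Beta(14/3, 12)
obs 7: x=1 → posterior Beta(17/3, 12)
obs 8: x=1 → posterior Beta(20/3, 12)

17/50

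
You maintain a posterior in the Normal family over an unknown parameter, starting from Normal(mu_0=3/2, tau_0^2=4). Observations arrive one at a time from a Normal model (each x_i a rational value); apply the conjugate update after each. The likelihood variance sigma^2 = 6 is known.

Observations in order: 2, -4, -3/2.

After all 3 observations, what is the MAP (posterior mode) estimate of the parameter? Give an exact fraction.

obs 1: x=2 → posterior Normal(17/10, 12/5)
obs 2: x=-4 → posterior Normal(1/14, 12/7)
obs 3: x=-3/2 → posterior Normal(-5/18, 4/3)

-5/18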